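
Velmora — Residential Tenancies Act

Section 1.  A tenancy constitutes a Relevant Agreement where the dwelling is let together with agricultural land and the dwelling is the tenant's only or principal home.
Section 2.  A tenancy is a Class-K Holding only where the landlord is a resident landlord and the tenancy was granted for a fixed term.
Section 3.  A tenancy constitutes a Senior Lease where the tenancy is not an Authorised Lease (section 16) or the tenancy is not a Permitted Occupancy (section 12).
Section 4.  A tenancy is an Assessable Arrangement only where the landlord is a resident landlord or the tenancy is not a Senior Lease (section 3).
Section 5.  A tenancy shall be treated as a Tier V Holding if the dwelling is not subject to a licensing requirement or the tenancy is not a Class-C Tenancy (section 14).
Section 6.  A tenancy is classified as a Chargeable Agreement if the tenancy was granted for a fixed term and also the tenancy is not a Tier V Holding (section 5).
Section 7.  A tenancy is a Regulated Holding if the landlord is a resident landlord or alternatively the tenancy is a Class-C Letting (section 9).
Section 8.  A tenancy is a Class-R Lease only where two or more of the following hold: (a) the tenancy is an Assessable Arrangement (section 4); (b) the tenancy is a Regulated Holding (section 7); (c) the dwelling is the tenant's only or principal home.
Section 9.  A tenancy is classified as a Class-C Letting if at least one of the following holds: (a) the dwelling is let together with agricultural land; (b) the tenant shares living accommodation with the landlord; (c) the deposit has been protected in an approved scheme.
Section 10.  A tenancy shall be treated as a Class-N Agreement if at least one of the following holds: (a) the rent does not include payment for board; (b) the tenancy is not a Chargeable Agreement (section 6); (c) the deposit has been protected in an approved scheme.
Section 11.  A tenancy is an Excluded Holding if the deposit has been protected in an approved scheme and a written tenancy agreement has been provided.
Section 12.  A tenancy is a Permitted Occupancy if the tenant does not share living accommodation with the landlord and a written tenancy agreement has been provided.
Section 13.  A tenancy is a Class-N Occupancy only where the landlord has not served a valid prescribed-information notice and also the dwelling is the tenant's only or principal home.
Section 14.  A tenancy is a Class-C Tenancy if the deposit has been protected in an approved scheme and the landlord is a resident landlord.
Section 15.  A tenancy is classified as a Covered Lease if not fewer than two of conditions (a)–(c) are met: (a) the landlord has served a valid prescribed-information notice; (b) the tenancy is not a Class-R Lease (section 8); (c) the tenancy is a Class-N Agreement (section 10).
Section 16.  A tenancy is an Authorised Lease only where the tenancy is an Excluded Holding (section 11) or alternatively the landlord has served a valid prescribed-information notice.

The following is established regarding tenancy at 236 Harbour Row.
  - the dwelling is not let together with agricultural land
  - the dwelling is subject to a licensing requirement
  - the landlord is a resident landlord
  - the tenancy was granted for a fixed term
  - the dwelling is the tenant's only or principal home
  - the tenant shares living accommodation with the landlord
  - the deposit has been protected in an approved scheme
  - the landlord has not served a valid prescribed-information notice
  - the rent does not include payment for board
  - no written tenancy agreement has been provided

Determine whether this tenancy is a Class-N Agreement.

Yes

section 14 — Class-C Tenancy: [the deposit has been protected in an approved scheme? yes] AND [the landlord is a resident landlord? yes] → satisfied.
section 5 — Tier V Holding: [the dwelling is not subject to a licensing requirement? no] OR [not a Class-C Tenancy (section 14)? no] → not satisfied.
section 6 — Chargeable Agreement: [the tenancy was granted for a fixed term? yes] AND [not a Tier V Holding (section 5)? yes] → satisfied.
section 10 — Class-N Agreement: [the rent does not include payment for board? yes] OR [not a Chargeable Agreement (section 6)? no] OR [the deposit has been protected in an approved scheme? yes] → satisfied.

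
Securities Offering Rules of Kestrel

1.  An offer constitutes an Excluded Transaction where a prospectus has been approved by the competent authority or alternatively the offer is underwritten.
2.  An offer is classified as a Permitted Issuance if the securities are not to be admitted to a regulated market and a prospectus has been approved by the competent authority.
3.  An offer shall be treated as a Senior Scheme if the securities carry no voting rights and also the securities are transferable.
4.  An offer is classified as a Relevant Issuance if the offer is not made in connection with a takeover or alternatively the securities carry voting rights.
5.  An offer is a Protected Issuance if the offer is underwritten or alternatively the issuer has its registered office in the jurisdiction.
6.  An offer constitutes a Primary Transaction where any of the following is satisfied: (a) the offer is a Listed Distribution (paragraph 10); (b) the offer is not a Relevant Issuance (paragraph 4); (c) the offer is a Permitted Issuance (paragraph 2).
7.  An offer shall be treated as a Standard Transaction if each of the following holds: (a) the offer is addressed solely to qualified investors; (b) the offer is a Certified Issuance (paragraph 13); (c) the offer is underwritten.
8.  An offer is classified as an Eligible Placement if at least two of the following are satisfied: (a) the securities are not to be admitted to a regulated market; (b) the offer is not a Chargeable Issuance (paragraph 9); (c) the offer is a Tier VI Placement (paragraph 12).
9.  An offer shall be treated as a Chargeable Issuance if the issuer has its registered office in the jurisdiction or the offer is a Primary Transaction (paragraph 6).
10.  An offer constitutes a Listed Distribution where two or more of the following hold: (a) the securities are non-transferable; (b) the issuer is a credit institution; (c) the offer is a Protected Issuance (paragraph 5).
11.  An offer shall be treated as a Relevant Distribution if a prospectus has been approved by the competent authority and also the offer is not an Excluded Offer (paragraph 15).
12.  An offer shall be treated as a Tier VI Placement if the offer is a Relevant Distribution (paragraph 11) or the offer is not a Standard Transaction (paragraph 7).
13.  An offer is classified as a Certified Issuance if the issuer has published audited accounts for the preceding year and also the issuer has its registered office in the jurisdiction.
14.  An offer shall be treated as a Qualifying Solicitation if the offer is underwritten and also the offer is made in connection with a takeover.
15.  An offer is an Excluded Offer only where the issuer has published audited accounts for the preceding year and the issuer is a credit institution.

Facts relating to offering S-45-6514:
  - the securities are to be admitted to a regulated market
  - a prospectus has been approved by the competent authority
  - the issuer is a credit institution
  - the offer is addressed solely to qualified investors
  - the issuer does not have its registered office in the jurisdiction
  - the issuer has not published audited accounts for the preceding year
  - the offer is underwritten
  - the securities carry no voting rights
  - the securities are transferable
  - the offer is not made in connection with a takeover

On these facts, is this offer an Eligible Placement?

Under paragraph 5: the offer is underwritten? yes; or the issuer has its registered office in the jurisdiction? no. So the offer is a Protected Issuance.
Under paragraph 10: the securities are non-transferable? no; the issuer is a credit institution? yes; Protected Issuance (paragraph 5)? yes — 2 of 3 hold (need ≥2) → satisfied.
Under paragraph 4: the offer is not made in connection with a takeover? yes; or the securities carry voting rights? no. So the offer is a Relevant Issuance.
Under paragraph 2: the securities are not to be admitted to a regulated market? no; and a prospectus has been approved by the competent authority? yes. So the offer is not a Permitted Issuance.
Under paragraph 6: Listed Distribution (paragraph 10)? yes; or not a Relevant Issuance (paragraph 4)? no; or Permitted Issuance (paragraph 2)? no. So the offer is a Primary Transaction.
Under paragraph 9: the issuer has its registered office in the jurisdiction? no; or Primary Transaction (paragraph 6)? yes. So the offer is a Chargeable Issuance.
Under paragraph 15: the issuer has published audited accounts for the preceding year? no; and the issuer is a credit institution? yes. So the offer is not an Excluded Offer.
Under paragraph 11: a prospectus has been approved by the competent authority? yes; and not an Excluded Offer (paragraph 15)? yes. So the offer is a Relevant Distribution.
Under paragraph 13: the issuer has published audited accounts for the preceding year? no; and the issuer has its registered office in the jurisdiction? no. So the offer is not a Certified Issuance.
Under paragraph 7: the offer is addressed solely to qualified investors? yes; and Certified Issuance (paragraph 13)? no; and the offer is underwritten? yes. So the offer is not a Standard Transaction.
Under paragraph 12: Relevant Distribution (paragraph 11)? yes; or not a Standard Transaction (paragraph 7)? yes. So the offer is a Tier VI Placement.
Under paragraph 8: the securities are not to be admitted to a regulated market? no; not a Chargeable Issuance (paragraph 9)? no; Tier VI Placement (paragraph 12)? yes — 1 of 3 hold (need ≥2) → not satisfied.

No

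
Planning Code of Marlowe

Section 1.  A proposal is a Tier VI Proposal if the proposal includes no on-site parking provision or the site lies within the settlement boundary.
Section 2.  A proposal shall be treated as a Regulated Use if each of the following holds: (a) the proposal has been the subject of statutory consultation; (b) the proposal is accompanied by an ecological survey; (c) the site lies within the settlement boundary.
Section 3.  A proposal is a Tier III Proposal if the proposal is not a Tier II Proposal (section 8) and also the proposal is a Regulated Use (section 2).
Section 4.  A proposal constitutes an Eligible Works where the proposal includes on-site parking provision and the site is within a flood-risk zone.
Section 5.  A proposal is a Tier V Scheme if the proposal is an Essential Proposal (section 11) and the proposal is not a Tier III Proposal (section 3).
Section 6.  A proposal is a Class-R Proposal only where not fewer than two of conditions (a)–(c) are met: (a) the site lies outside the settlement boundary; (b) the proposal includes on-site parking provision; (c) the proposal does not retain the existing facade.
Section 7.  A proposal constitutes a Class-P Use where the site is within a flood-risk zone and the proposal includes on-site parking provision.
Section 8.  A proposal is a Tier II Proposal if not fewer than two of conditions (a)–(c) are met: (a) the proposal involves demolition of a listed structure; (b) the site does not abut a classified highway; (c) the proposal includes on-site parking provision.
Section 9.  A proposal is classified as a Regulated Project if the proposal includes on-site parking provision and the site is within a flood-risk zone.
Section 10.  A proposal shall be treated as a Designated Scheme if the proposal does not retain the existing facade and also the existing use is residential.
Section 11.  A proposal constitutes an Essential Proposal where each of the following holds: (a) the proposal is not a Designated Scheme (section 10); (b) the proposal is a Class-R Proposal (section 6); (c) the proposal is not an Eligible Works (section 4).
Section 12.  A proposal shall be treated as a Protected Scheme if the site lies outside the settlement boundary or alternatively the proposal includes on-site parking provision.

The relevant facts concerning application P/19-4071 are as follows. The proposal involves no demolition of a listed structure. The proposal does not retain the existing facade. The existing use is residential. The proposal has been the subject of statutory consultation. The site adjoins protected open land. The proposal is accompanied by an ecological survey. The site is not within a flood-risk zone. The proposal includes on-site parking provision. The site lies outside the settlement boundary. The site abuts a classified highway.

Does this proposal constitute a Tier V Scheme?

No

section 10 — Designated Scheme: [the proposal does not retain the existing facade? yes] AND [the existing use is residential? yes] → satisfied.
section 6 — Class-R Proposal: the site lies outside the settlement boundary? yes; the proposal includes on-site parking provision? yes; the proposal does not retain the existing facade? yes — 3 of 3 hold (need ≥2) → satisfied.
section 4 — Eligible Works: [the proposal includes on-site parking provision? yes] AND [the site is within a flood-risk zone? no] → not satisfied.
section 11 — Essential Proposal: [not a Designated Scheme (section 10)? no] AND [Class-R Proposal (section 6)? yes] AND [not an Eligible Works (section 4)? yes] → not satisfied.
section 8 — Tier II Proposal: the proposal involves demolition of a listed structure? no; the site does not abut a classified highway? no; the proposal includes on-site parking provision? yes — 1 of 3 hold (need ≥2) → not satisfied.
section 2 — Regulated Use: [the proposal has been the subject of statutory consultation? yes] AND [the proposal is accompanied by an ecological survey? yes] AND [the site lies within the settlement boundary? no] → not satisfied.
section 3 — Tier III Proposal: [not a Tier II Proposal (section 8)? yes] AND [Regulated Use (section 2)? no] → not satisfied.
section 5 — Tier V Scheme: [Essential Proposal (section 11)? no] AND [not a Tier III Proposal (section 3)? yes] → not satisfied.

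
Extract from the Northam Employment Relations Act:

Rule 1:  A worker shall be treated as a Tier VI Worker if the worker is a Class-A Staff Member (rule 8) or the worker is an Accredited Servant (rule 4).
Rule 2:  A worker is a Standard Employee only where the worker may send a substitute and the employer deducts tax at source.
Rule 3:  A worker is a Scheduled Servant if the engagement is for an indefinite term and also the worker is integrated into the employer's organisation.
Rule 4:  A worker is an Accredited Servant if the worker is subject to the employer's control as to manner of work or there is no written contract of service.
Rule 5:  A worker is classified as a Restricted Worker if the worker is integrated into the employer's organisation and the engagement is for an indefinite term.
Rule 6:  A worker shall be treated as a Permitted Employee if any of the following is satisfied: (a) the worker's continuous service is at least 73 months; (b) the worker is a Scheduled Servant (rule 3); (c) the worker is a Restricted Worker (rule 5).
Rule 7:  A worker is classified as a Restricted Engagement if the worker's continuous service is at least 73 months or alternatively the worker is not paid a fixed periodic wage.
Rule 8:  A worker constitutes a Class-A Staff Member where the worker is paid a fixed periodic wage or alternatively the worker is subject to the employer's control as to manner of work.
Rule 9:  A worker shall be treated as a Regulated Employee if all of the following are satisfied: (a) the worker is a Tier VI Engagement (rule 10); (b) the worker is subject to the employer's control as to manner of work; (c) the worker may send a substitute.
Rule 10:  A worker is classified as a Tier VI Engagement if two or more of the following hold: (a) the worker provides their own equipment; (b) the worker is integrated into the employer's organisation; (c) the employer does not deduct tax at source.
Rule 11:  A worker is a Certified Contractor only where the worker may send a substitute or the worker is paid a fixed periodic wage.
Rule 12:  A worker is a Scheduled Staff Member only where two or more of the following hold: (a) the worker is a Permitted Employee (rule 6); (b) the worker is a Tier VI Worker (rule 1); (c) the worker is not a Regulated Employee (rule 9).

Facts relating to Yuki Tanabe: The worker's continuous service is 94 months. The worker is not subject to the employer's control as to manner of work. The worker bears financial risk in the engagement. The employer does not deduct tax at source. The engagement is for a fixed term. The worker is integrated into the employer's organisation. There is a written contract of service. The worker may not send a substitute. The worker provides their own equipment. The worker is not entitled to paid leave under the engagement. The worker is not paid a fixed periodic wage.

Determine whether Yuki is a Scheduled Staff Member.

rule 3 — Scheduled Servant: [the engagement is for an indefinite term? no] AND [the worker is integrated into the employer's organisation? yes] → not satisfied.
rule 5 — Restricted Worker: [the worker is integrated into the employer's organisation? yes] AND [the engagement is for an indefinite term? no] → not satisfied.
rule 6 — Permitted Employee: [worker's continuous service: 94 months ≥ 73 months? yes] OR [Scheduled Servant (rule 3)? no] OR [Restricted Worker (rule 5)? no] → satisfied.
rule 8 — Class-A Staff Member: [the worker is paid a fixed periodic wage? no] OR [the worker is subject to the employer's control as to manner of work? no] → not satisfied.
rule 4 — Accredited Servant: [the worker is subject to the employer's control as to manner of work? no] OR [there is no written contract of service? no] → not satisfied.
rule 1 — Tier VI Worker: [Class-A Staff Member (rule 8)? no] OR [Accredited Servant (rule 4)? no] → not satisfied.
rule 10 — Tier VI Engagement: the worker provides their own equipment? yes; the worker is integrated into the employer's organisation? yes; the employer does not deduct tax at source? yes — 3 of 3 hold (need ≥2) → satisfied.
rule 9 — Regulated Employee: [Tier VI Engagement (rule 10)? yes] AND [the worker is subject to the employer's control as to manner of work? no] AND [the worker may send a substitute? no] → not satisfied.
rule 12 — Scheduled Staff Member: Permitted Employee (rule 6)? yes; Tier VI Worker (rule 1)? no; not a Regulated Employee (rule 9)? yes — 2 of 3 hold (need ≥2) → satisfied.

Yes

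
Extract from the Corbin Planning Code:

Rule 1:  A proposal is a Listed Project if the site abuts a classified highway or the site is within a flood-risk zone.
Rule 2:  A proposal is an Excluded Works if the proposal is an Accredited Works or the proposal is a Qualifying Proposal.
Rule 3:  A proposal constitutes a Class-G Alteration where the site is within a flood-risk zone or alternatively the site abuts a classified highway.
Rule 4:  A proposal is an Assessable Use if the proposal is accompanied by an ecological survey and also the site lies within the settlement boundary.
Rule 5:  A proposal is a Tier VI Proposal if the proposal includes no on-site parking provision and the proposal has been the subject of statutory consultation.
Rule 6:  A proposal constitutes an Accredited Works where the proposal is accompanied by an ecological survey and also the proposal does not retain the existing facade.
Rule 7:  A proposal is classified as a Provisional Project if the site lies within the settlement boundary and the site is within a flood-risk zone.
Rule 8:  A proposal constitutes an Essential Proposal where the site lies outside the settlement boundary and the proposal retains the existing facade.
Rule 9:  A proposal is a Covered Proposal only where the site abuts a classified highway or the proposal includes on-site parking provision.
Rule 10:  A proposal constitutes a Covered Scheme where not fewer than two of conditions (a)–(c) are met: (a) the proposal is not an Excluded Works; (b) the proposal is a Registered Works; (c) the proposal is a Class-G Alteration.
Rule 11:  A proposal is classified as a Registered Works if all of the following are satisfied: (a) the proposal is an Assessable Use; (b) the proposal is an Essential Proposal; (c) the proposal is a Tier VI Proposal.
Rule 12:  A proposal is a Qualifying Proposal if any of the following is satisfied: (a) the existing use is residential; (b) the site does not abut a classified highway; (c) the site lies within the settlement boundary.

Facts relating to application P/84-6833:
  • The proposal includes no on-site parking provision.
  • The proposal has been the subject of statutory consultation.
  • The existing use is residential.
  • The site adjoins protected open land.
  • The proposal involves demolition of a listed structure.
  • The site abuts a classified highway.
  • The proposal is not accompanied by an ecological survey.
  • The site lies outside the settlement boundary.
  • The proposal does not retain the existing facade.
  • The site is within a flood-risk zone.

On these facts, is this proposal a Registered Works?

No

rule 4 — Assessable Use: [the proposal is accompanied by an ecological survey? no] AND [the site lies within the settlement boundary? no] → not satisfied.
rule 8 — Essential Proposal: [the site lies outside the settlement boundary? yes] AND [the proposal retains the existing facade? no] → not satisfied.
rule 5 — Tier VI Proposal: [the proposal includes no on-site parking provision? yes] AND [the proposal has been the subject of statutory consultation? yes] → satisfied.
rule 11 — Registered Works: [Assessable Use (rule 4)? no] AND [Essential Proposal (rule 8)? no] AND [Tier VI Proposal (rule 5)? yes] → not satisfied.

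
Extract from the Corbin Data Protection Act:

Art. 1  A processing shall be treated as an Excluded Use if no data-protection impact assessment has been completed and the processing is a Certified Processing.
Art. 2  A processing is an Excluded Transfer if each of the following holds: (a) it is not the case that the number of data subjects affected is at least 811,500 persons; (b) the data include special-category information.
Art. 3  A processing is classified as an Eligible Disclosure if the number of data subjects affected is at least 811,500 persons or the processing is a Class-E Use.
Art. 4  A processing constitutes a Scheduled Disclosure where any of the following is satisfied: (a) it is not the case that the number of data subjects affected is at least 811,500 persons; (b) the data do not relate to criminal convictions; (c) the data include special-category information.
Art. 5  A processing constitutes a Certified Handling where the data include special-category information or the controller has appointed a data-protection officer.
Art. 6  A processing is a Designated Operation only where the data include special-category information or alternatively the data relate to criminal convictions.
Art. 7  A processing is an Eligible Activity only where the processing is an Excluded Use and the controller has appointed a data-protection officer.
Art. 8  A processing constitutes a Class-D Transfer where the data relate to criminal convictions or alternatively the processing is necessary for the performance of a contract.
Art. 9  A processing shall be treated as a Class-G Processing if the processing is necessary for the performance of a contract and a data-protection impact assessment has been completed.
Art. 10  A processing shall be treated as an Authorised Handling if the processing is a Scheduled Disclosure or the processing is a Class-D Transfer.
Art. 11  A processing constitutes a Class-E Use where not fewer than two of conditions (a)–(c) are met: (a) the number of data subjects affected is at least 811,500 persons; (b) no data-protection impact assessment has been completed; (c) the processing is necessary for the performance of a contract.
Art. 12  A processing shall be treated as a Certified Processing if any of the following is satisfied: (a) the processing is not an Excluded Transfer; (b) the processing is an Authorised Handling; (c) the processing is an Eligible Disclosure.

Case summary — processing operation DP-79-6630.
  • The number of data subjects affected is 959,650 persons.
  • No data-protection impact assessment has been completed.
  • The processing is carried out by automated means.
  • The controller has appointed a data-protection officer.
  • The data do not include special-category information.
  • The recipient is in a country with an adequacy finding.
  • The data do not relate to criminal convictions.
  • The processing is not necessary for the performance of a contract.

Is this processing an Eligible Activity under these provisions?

Yes

article 2 — Excluded Transfer: [number of data subjects affected: 959,650 persons ≥ 811,500 persons? yes, so negated condition no] AND [the data include special-category information? no] → not satisfied.
article 4 — Scheduled Disclosure: [number of data subjects affected: 959,650 persons ≥ 811,500 persons? yes, so negated condition no] OR [the data do not relate to criminal convictions? yes] OR [the data include special-category information? no] → satisfied.
article 8 — Class-D Transfer: [the data relate to criminal convictions? no] OR [the processing is necessary for the performance of a contract? no] → not satisfied.
article 10 — Authorised Handling: [Scheduled Disclosure (article 4)? yes] OR [Class-D Transfer (article 8)? no] → satisfied.
article 11 — Class-E Use: number of data subjects affected: 959,650 persons ≥ 811,500 persons? yes; no data-protection impact assessment has been completed? yes; the processing is necessary for the performance of a contract? no — 2 of 3 hold (need ≥2) → satisfied.
article 3 — Eligible Disclosure: [number of data subjects affected: 959,650 persons ≥ 811,500 persons? yes] OR [Class-E Use (article 11)? yes] → satisfied.
article 12 — Certified Processing: [not an Excluded Transfer (article 2)? yes] OR [Authorised Handling (article 10)? yes] OR [Eligible Disclosure (article 3)? yes] → satisfied.
article 1 — Excluded Use: [no data-protection impact assessment has been completed? yes] AND [Certified Processing (article 12)? yes] → satisfied.
article 7 — Eligible Activity: [Excluded Use (article 1)? yes] AND [the controller has appointed a data-protection officer? yes] → satisfied.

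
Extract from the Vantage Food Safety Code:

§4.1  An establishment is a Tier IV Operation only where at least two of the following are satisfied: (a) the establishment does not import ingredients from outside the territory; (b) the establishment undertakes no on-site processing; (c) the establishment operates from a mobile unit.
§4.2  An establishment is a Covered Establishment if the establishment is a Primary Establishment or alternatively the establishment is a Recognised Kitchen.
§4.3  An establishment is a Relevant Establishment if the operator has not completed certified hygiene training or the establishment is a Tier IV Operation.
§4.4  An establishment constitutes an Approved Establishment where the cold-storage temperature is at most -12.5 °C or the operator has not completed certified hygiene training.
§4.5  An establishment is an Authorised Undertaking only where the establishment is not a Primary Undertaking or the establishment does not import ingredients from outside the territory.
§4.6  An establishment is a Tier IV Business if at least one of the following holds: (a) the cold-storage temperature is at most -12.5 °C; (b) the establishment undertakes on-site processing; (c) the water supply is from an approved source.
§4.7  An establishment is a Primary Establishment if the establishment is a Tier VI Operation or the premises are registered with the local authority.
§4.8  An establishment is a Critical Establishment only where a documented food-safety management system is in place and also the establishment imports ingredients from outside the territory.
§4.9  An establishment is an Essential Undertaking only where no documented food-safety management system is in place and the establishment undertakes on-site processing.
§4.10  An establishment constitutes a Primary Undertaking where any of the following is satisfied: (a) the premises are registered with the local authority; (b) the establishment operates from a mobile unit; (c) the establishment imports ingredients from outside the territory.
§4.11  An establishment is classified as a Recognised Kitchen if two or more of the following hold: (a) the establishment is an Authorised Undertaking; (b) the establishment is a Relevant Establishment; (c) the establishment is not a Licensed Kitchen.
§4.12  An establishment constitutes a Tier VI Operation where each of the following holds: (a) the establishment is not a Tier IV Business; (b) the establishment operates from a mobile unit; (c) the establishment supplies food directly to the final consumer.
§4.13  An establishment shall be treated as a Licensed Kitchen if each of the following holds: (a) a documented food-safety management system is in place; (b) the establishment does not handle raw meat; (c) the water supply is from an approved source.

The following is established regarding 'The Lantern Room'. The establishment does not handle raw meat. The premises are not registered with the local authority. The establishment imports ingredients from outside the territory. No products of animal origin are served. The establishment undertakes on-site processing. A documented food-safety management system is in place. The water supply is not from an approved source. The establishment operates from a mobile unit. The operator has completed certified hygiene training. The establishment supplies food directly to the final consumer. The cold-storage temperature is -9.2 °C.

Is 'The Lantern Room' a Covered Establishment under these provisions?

No

§4.6 — Tier IV Business: [cold-storage temperature: -9.2 °C ≤ -12.5 °C? no] OR [the establishment undertakes on-site processing? yes] OR [the water supply is from an approved source? no] → satisfied.
§4.12 — Tier VI Operation: [not a Tier IV Business (§4.6)? no] AND [the establishment operates from a mobile unit? yes] AND [the establishment supplies food directly to the final consumer? yes] → not satisfied.
§4.7 — Primary Establishment: [Tier VI Operation (§4.12)? no] OR [the premises are registered with the local authority? no] → not satisfied.
§4.10 — Primary Undertaking: [the premises are registered with the local authority? no] OR [the establishment operates from a mobile unit? yes] OR [the establishment imports ingredients from outside the territory? yes] → satisfied.
§4.5 — Authorised Undertaking: [not a Primary Undertaking (§4.10)? no] OR [the establishment does not import ingredients from outside the territory? no] → not satisfied.
§4.1 — Tier IV Operation: the establishment does not import ingredients from outside the territory? no; the establishment undertakes no on-site processing? no; the establishment operates from a mobile unit? yes — 1 of 3 hold (need ≥2) → not satisfied.
§4.3 — Relevant Establishment: [the operator has not completed certified hygiene training? no] OR [Tier IV Operation (§4.1)? no] → not satisfied.
§4.13 — Licensed Kitchen: [a documented food-safety management system is in place? yes] AND [the establishment does not handle raw meat? yes] AND [the water supply is from an approved source? no] → not satisfied.
§4.11 — Recognised Kitchen: Authorised Undertaking (§4.5)? no; Relevant Establishment (§4.3)? no; not a Licensed Kitchen (§4.13)? yes — 1 of 3 hold (need ≥2) → not satisfied.
§4.2 — Covered Establishment: [Primary Establishment (§4.7)? no] OR [Recognised Kitchen (§4.11)? no] → not satisfied.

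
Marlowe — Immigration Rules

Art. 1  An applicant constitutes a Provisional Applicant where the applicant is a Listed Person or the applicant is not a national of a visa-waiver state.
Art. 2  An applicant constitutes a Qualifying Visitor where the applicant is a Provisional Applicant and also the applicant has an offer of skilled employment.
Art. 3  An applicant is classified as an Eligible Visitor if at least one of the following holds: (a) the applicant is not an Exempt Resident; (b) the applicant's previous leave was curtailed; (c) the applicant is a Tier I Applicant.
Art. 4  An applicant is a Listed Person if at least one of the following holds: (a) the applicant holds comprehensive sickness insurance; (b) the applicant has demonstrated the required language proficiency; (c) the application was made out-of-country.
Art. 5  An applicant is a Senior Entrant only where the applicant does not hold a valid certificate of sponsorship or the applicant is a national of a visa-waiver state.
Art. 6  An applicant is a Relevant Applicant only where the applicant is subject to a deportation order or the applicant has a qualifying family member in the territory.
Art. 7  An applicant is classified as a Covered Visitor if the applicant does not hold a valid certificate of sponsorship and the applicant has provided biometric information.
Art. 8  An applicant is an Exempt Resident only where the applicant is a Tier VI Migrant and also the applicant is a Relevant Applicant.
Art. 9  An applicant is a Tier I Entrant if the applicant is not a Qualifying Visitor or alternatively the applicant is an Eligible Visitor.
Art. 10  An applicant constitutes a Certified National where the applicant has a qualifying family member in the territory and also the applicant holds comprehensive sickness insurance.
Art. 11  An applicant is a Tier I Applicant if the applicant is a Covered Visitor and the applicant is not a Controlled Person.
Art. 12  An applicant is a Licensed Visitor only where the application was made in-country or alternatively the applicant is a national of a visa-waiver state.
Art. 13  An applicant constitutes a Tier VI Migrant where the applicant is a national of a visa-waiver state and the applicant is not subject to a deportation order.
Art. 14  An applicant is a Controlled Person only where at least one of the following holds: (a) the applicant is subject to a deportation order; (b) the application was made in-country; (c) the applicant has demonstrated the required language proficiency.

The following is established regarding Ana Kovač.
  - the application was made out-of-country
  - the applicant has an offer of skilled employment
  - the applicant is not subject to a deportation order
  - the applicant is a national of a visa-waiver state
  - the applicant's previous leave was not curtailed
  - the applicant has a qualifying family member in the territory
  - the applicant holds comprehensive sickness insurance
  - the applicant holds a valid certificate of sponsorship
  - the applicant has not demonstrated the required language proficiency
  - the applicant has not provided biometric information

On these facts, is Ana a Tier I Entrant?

No

Under article 4: the applicant holds comprehensive sickness insurance? yes; or the applicant has demonstrated the required language proficiency? no; or the application was made out-of-country? yes. So the applicant is a Listed Person.
Under article 1: Listed Person (article 4)? yes; or the applicant is not a national of a visa-waiver state? no. So the applicant is a Provisional Applicant.
Under article 2: Provisional Applicant (article 1)? yes; and the applicant has an offer of skilled employment? yes. So the applicant is a Qualifying Visitor.
Under article 13: the applicant is a national of a visa-waiver state? yes; and the applicant is not subject to a deportation order? yes. So the applicant is a Tier VI Migrant.
Under article 6: the applicant is subject to a deportation order? no; or the applicant has a qualifying family member in the territory? yes. So the applicant is a Relevant Applicant.
Under article 8: Tier VI Migrant (article 13)? yes; and Relevant Applicant (article 6)? yes. So the applicant is an Exempt Resident.
Under article 7: the applicant does not hold a valid certificate of sponsorship? no; and the applicant has provided biometric information? no. So the applicant is not a Covered Visitor.
Under article 14: the applicant is subject to a deportation order? no; or the application was made in-country? no; or the applicant has demonstrated the required language proficiency? no. So the applicant is not a Controlled Person.
Under article 11: Covered Visitor (article 7)? no; and not a Controlled Person (article 14)? yes. So the applicant is not a Tier I Applicant.
Under article 3: not an Exempt Resident (article 8)? no; or the applicant's previous leave was curtailed? no; or Tier I Applicant (article 11)? no. So the applicant is not an Eligible Visitor.
Under article 9: not a Qualifying Visitor (article 2)? no; or Eligible Visitor (article 3)? no. So the applicant is not a Tier I Entrant.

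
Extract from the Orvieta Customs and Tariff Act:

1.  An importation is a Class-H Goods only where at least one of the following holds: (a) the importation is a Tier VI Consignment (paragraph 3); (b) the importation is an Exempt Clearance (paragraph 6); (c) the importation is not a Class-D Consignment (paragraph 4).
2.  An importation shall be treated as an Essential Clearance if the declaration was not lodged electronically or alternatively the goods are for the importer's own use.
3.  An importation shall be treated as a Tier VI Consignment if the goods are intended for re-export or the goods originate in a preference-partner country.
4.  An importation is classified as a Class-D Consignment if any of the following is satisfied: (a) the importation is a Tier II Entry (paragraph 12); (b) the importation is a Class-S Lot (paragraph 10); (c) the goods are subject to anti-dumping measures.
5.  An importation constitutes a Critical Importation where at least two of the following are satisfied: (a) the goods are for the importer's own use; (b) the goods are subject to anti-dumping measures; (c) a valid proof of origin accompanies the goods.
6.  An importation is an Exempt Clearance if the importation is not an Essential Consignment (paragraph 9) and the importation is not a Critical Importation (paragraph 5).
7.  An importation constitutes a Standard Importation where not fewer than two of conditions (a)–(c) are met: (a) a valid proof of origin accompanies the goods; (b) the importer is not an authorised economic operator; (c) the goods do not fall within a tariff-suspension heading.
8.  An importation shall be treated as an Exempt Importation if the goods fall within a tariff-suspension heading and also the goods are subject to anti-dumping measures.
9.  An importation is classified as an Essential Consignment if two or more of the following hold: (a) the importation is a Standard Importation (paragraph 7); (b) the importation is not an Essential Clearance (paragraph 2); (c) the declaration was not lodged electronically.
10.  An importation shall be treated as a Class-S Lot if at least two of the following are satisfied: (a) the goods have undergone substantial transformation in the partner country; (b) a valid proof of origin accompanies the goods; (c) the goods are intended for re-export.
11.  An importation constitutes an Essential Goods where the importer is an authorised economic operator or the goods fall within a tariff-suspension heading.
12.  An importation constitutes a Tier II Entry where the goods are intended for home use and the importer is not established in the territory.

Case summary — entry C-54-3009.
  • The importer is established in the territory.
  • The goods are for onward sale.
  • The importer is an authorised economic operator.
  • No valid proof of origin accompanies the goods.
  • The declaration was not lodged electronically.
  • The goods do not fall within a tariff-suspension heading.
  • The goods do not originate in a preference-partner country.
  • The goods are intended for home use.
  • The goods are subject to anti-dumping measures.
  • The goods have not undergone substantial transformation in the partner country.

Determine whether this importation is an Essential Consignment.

Under paragraph 7: a valid proof of origin accompanies the goods? no; the importer is not an authorised economic operator? no; the goods do not fall within a tariff-suspension heading? yes — 1 of 3 hold (need ≥2) → not satisfied.
Under paragraph 2: the declaration was not lodged electronically? yes; or the goods are for the importer's own use? no. So the importation is an Essential Clearance.
Under paragraph 9: Standard Importation (paragraph 7)? no; not an Essential Clearance (paragraph 2)? no; the declaration was not lodged electronically? yes — 1 of 3 hold (need ≥2) → not satisfied.

No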